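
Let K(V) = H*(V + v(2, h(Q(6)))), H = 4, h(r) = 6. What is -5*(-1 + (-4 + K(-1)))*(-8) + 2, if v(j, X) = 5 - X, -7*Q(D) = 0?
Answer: -518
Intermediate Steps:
Q(D) = 0 (Q(D) = -1/7*0 = 0)
K(V) = -4 + 4*V (K(V) = 4*(V + (5 - 1*6)) = 4*(V + (5 - 6)) = 4*(V - 1) = 4*(-1 + V) = -4 + 4*V)
-5*(-1 + (-4 + K(-1)))*(-8) + 2 = -5*(-1 + (-4 + (-4 + 4*(-1))))*(-8) + 2 = -5*(-1 + (-4 + (-4 - 4)))*(-8) + 2 = -5*(-1 + (-4 - 8))*(-8) + 2 = -5*(-1 - 12)*(-8) + 2 = -5*(-13)*(-8) + 2 = 65*(-8) + 2 = -520 + 2 = -518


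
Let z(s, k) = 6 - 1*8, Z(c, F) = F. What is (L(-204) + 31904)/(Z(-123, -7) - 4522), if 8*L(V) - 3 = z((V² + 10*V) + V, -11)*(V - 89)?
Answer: -255821/36232 ≈ -7.0606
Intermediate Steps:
z(s, k) = -2 (z(s, k) = 6 - 8 = -2)
L(V) = 181/8 - V/4 (L(V) = 3/8 + (-2*(V - 89))/8 = 3/8 + (-2*(-89 + V))/8 = 3/8 + (178 - 2*V)/8 = 3/8 + (89/4 - V/4) = 181/8 - V/4)
(L(-204) + 31904)/(Z(-123, -7) - 4522) = ((181/8 - ¼*(-204)) + 31904)/(-7 - 4522) = ((181/8 + 51) + 31904)/(-4529) = (589/8 + 31904)*(-1/4529) = (255821/8)*(-1/4529) = -255821/36232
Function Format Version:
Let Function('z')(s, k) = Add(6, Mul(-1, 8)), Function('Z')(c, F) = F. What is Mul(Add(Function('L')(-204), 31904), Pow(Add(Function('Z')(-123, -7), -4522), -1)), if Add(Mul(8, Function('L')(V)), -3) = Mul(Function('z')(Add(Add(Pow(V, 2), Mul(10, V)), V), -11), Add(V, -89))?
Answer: Rational(-255821, 36232) ≈ -7.0606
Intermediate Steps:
Function('z')(s, k) = -2 (Function('z')(s, k) = Add(6, -8) = -2)
Function('L')(V) = Add(Rational(181, 8), Mul(Rational(-1, 4), V)) (Function('L')(V) = Add(Rational(3, 8), Mul(Rational(1, 8), Mul(-2, Add(V, -89)))) = Add(Rational(3, 8), Mul(Rational(1, 8), Mul(-2, Add(-89, V)))) = Add(Rational(3, 8), Mul(Rational(1, 8), Add(178, Mul(-2, V)))) = Add(Rational(3, 8), Add(Rational(89, 4), Mul(Rational(-1, 4), V))) = Add(Rational(181, 8), Mul(Rational(-1, 4), V)))
Mul(Add(Function('L')(-204), 31904), Pow(Add(Function('Z')(-123, -7), -4522), -1)) = Mul(Add(Add(Rational(181, 8), Mul(Rational(-1, 4), -204)), 31904), Pow(Add(-7, -4522), -1)) = Mul(Add(Add(Rational(181, 8), 51), 31904), Pow(-4529, -1)) = Mul(Add(Rational(589, 8), 31904), Rational(-1, 4529)) = Mul(Rational(255821, 8), Rational(-1, 4529)) = Rational(-255821, 36232)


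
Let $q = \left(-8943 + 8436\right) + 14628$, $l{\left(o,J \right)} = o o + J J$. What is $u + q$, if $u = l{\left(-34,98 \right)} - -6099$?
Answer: $30980$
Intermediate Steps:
$l{\left(o,J \right)} = J^{2} + o^{2}$ ($l{\left(o,J \right)} = o^{2} + J^{2} = J^{2} + o^{2}$)
$u = 16859$ ($u = \left(98^{2} + \left(-34\right)^{2}\right) - -6099 = \left(9604 + 1156\right) + 6099 = 10760 + 6099 = 16859$)
$q = 14121$ ($q = -507 + 14628 = 14121$)
$u + q = 16859 + 14121 = 30980$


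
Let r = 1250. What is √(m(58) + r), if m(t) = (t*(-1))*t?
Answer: I*√2114 ≈ 45.978*I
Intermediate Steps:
m(t) = -t² (m(t) = (-t)*t = -t²)
√(m(58) + r) = √(-1*58² + 1250) = √(-1*3364 + 1250) = √(-3364 + 1250) = √(-2114) = I*√2114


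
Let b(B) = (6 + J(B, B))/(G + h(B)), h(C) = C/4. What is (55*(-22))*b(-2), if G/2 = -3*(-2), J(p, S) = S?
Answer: -9680/23 ≈ -420.87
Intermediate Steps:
h(C) = C/4 (h(C) = C*(¼) = C/4)
G = 12 (G = 2*(-3*(-2)) = 2*6 = 12)
b(B) = (6 + B)/(12 + B/4)
(55*(-22))*b(-2) = (55*(-22))*(4*(6 - 2)/(48 - 2)) = -4840*4/46 = -1210*8/23 = -9680/23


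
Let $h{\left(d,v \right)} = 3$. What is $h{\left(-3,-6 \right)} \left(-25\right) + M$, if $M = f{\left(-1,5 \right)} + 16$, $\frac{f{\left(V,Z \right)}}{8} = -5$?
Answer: $-99$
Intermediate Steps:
$f{\left(V,Z \right)} = -40$ ($f{\left(V,Z \right)} = 8 \left(-5\right) = -40$)
$M = -24$ ($M = -40 + 16 = -24$)
$h{\left(-3,-6 \right)} \left(-25\right) + M = 3 \left(-25\right) - 24 = -75 - 24 = -99$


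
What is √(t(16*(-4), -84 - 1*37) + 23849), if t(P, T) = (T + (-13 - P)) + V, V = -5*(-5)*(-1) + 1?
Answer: √23755 ≈ 154.13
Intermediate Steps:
V = -24 (V = 25*(-1) + 1 = -25 + 1 = -24)
t(P, T) = -37 + T - P (t(P, T) = (T + (-13 - P)) - 24 = (-13 + T - P) - 24 = -37 + T - P)
√(t(16*(-4), -84 - 1*37) + 23849) = √((-37 + (-84 - 1*37) - 16*(-4)) + 23849) = √((-37 + (-84 - 37) - 1*(-64)) + 23849) = √((-37 - 121 + 64) + 23849) = √(-94 + 23849) = √23755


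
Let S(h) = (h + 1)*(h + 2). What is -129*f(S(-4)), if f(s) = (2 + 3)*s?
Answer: -3870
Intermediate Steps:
S(h) = (1 + h)*(2 + h)
f(s) = 5*s
-129*f(S(-4)) = -645*(2 + (-4)² + 3*(-4)) = -645*(2 + 16 - 12) = -645*6 = -129*30 = -3870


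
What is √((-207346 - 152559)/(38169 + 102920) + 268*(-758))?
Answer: I*√23928146508001/10853 ≈ 450.72*I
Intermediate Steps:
√((-207346 - 152559)/(38169 + 102920) + 268*(-758)) = √(-359905/141089 - 203144) = √(-359905*1/141089 - 203144) = √(-27685/10853 - 203144) = √(-2204749517/10853) = I*√23928146508001/10853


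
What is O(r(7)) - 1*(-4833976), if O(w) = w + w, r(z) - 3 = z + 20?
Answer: 4834036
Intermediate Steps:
r(z) = 23 + z (r(z) = 3 + (z + 20) = 3 + (20 + z) = 23 + z)
O(w) = 2*w
O(r(7)) - 1*(-4833976) = 2*(23 + 7) - 1*(-4833976) = 2*30 + 4833976 = 60 + 4833976 = 4834036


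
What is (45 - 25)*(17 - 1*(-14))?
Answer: 620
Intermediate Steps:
(45 - 25)*(17 - 1*(-14)) = 20*(17 + 14) = 20*31 = 620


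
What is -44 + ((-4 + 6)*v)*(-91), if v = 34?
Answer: -6232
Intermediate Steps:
-44 + ((-4 + 6)*v)*(-91) = -44 + ((-4 + 6)*34)*(-91) = -44 + (2*34)*(-91) = -44 + 68*(-91) = -44 - 6188 = -6232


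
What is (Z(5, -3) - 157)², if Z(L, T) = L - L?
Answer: 24649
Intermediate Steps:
Z(L, T) = 0
(Z(5, -3) - 157)² = (0 - 157)² = (-157)² = 24649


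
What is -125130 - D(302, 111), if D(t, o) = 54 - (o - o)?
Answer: -125184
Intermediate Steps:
D(t, o) = 54 (D(t, o) = 54 - 1*0 = 54 + 0 = 54)
-125130 - D(302, 111) = -125130 - 1*54 = -125130 - 54 = -125184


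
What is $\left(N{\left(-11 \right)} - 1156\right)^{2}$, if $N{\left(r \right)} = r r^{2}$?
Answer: $6185169$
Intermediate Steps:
$N{\left(r \right)} = r^{3}$
$\left(N{\left(-11 \right)} - 1156\right)^{2} = \left(\left(-11\right)^{3} - 1156\right)^{2} = \left(-1331 - 1156\right)^{2} = \left(-2487\right)^{2} = 6185169$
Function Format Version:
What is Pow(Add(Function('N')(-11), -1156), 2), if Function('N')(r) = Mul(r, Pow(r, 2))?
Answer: 6185169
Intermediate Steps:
Function('N')(r) = Pow(r, 3)
Pow(Add(Function('N')(-11), -1156), 2) = Pow(Add(Pow(-11, 3), -1156), 2) = Pow(Add(-1331, -1156), 2) = Pow(-2487, 2) = 6185169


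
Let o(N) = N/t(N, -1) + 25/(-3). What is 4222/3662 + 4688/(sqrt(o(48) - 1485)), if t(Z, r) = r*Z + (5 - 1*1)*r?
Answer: 2111/1831 - 2344*I*sqrt(568191)/14569 ≈ 1.1529 - 121.28*I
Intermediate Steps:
t(Z, r) = 4*r + Z*r (t(Z, r) = Z*r + (5 - 1)*r = Z*r + 4*r = 4*r + Z*r)
o(N) = -25/3 + N/(-4 - N) (o(N) = N/((-(4 + N))) + 25/(-3) = N/(-4 - N) + 25*(-1/3) = N/(-4 - N) - 25/3 = -25/3 + N/(-4 - N))
4222/3662 + 4688/(sqrt(o(48) - 1485)) = 4222/3662 + 4688/(sqrt(4*(-25 - 7*48)/(3*(4 + 48)) - 1485)) = 4222*(1/3662) + 4688/(sqrt((4/3)*(-25 - 336)/52 - 1485)) = 2111/1831 + 4688/(sqrt((4/3)*(1/52)*(-361) - 1485)) = 2111/1831 + 4688/(sqrt(-361/39 - 1485)) = 2111/1831 + 4688/(sqrt(-58276/39)) = 2111/1831 + 4688/((2*I*sqrt(568191)/39)) = 2111/1831 + 4688*(-I*sqrt(568191)/29138) = 2111/1831 - 2344*I*sqrt(568191)/14569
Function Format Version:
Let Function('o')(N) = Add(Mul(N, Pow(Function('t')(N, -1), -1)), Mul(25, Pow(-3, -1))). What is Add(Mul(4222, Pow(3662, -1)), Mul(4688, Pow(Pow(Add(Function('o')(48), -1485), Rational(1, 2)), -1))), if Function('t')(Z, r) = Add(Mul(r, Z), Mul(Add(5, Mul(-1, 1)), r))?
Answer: Add(Rational(2111, 1831), Mul(Rational(-2344, 14569), I, Pow(568191, Rational(1, 2)))) ≈ Add(1.1529, Mul(-121.28, I))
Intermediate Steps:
Function('t')(Z, r) = Add(Mul(4, r), Mul(Z, r)) (Function('t')(Z, r) = Add(Mul(Z, r), Mul(Add(5, -1), r)) = Add(Mul(Z, r), Mul(4, r)) = Add(Mul(4, r), Mul(Z, r)))
Function('o')(N) = Add(Rational(-25, 3), Mul(N, Pow(Add(-4, Mul(-1, N)), -1))) (Function('o')(N) = Add(Mul(N, Pow(Mul(-1, Add(4, N)), -1)), Mul(25, Pow(-3, -1))) = Add(Mul(N, Pow(Add(-4, Mul(-1, N)), -1)), Mul(25, Rational(-1, 3))) = Add(Mul(N, Pow(Add(-4, Mul(-1, N)), -1)), Rational(-25, 3)) = Add(Rational(-25, 3), Mul(N, Pow(Add(-4, Mul(-1, N)), -1))))
Add(Mul(4222, Pow(3662, -1)), Mul(4688, Pow(Pow(Add(Function('o')(48), -1485), Rational(1, 2)), -1))) = Add(Mul(4222, Pow(3662, -1)), Mul(4688, Pow(Pow(Add(Mul(Rational(4, 3), Pow(Add(4, 48), -1), Add(-25, Mul(-7, 48))), -1485), Rational(1, 2)), -1))) = Add(Mul(4222, Rational(1, 3662)), Mul(4688, Pow(Pow(Add(Mul(Rational(4, 3), Pow(52, -1), Add(-25, -336)), -1485), Rational(1, 2)), -1))) = Add(Rational(2111, 1831), Mul(4688, Pow(Pow(Add(Mul(Rational(4, 3), Rational(1, 52), -361), -1485), Rational(1, 2)), -1))) = Add(Rational(2111, 1831), Mul(4688, Pow(Pow(Add(Rational(-361, 39), -1485), Rational(1, 2)), -1))) = Add(Rational(2111, 1831), Mul(4688, Pow(Pow(Rational(-58276, 39), Rational(1, 2)), -1))) = Add(Rational(2111, 1831), Mul(4688, Pow(Mul(Rational(2, 39), I, Pow(568191, Rational(1, 2))), -1))) = Add(Rational(2111, 1831), Mul(4688, Mul(Rational(-1, 29138), I, Pow(568191, Rational(1, 2))))) = Add(Rational(2111, 1831), Mul(Rational(-2344, 14569), I, Pow(568191, Rational(1, 2))))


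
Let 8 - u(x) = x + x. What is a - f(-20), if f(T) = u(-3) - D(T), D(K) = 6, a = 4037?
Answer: 4029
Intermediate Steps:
u(x) = 8 - 2*x (u(x) = 8 - (x + x) = 8 - 2*x)
f(T) = 8 (f(T) = (8 - 2*(-3)) - 1*6 = (8 + 6) - 6 = 14 - 6 = 8)
a - f(-20) = 4037 - 1*8 = 4037 - 8 = 4029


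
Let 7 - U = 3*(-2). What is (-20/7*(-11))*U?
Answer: 2860/7 ≈ 408.57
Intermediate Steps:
U = 13 (U = 7 - 3*(-2) = 7 - 1*(-6) = 7 + 6 = 13)
(-20/7*(-11))*U = (-20/7*(-11))*13 = (-20*⅐*(-11))*13 = -20/7*(-11)*13 = (220/7)*13 = 2860/7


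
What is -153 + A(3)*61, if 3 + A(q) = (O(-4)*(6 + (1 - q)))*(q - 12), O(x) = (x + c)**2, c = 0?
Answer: -35472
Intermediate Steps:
O(x) = x**2 (O(x) = (x + 0)**2 = x**2)
A(q) = -3 + (-12 + q)*(112 - 16*q) (A(q) = -3 + ((-4)**2*(6 + (1 - q)))*(q - 12) = -3 + (16*(7 - q))*(-12 + q) = -3 + (112 - 16*q)*(-12 + q) = -3 + (-12 + q)*(112 - 16*q))
-153 + A(3)*61 = -153 + (-1347 - 16*3**2 + 304*3)*61 = -153 + (-1347 - 16*9 + 912)*61 = -153 + (-1347 - 144 + 912)*61 = -153 - 579*61 = -153 - 35319 = -35472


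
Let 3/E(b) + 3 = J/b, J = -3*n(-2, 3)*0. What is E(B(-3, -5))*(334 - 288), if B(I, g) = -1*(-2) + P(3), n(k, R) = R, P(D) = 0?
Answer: -46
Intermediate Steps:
B(I, g) = 2 (B(I, g) = -1*(-2) + 0 = 2 + 0 = 2)
J = 0 (J = -3*3*0 = -9*0 = 0)
E(b) = -1 (E(b) = 3/(-3 + 0/b) = 3/(-3 + 0) = 3/(-3) = 3*(-⅓) = -1)
E(B(-3, -5))*(334 - 288) = -(334 - 288) = -1*46 = -46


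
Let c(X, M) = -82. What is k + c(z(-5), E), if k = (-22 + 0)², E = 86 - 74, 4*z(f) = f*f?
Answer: 402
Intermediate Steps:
z(f) = f²/4 (z(f) = (f*f)/4 = f²/4)
E = 12
k = 484 (k = (-22)² = 484)
k + c(z(-5), E) = 484 - 82 = 402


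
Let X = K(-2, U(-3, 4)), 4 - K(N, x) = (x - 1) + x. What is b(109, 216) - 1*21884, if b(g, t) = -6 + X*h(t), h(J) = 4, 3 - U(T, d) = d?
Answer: -21862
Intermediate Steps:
U(T, d) = 3 - d
K(N, x) = 5 - 2*x (K(N, x) = 4 - ((x - 1) + x) = 4 - ((-1 + x) + x) = 4 - (-1 + 2*x) = 4 + (1 - 2*x) = 5 - 2*x)
X = 7 (X = 5 - 2*(3 - 1*4) = 5 - 2*(3 - 4) = 5 - 2*(-1) = 5 + 2 = 7)
b(g, t) = 22 (b(g, t) = -6 + 7*4 = -6 + 28 = 22)
b(109, 216) - 1*21884 = 22 - 1*21884 = 22 - 21884 = -21862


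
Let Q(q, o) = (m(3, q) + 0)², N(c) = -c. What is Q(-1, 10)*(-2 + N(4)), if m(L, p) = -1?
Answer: -6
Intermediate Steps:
Q(q, o) = 1 (Q(q, o) = (-1 + 0)² = (-1)² = 1)
Q(-1, 10)*(-2 + N(4)) = 1*(-2 - 1*4) = 1*(-2 - 4) = 1*(-6) = -6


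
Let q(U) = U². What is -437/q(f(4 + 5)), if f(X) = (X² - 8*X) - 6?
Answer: -437/9 ≈ -48.556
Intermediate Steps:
f(X) = -6 + X² - 8*X
-437/q(f(4 + 5)) = -437/(-6 + (4 + 5)² - 8*(4 + 5))² = -437/(-6 + 9² - 8*9)² = -437/(-6 + 81 - 72)² = -437/(3²) = -437/9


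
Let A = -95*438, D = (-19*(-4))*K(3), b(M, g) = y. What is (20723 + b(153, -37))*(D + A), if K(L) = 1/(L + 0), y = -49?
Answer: -2579164196/3 ≈ -8.5972e+8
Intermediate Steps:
b(M, g) = -49
K(L) = 1/L
D = 76/3 (D = -19*(-4)/3 = 76*(⅓) = 76/3 ≈ 25.333)
A = -41610
(20723 + b(153, -37))*(D + A) = (20723 - 49)*(76/3 - 41610) = 20674*(-124754/3) = -2579164196/3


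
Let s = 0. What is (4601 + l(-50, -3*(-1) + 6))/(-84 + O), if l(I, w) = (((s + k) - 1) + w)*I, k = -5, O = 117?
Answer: 4451/33 ≈ 134.88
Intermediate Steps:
l(I, w) = I*(-6 + w) (l(I, w) = (((0 - 5) - 1) + w)*I = ((-5 - 1) + w)*I = (-6 + w)*I = I*(-6 + w))
(4601 + l(-50, -3*(-1) + 6))/(-84 + O) = (4601 - 50*(-6 + (-3*(-1) + 6)))/(-84 + 117) = (4601 - 50*(-6 + (3 + 6)))/33 = (4601 - 50*(-6 + 9))*(1/33) = (4601 - 50*3)*(1/33) = (4601 - 150)*(1/33) = 4451*(1/33) = 4451/33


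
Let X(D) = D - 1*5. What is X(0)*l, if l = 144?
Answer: -720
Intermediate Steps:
X(D) = -5 + D (X(D) = D - 5 = -5 + D)
X(0)*l = (-5 + 0)*144 = -5*144 = -720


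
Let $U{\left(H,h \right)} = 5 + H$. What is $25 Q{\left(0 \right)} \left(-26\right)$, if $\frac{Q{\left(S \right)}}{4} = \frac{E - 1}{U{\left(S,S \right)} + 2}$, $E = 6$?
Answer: $- \frac{13000}{7} \approx -1857.1$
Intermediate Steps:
$Q{\left(S \right)} = \frac{20}{7 + S}$ ($Q{\left(S \right)} = 4 \frac{6 - 1}{\left(5 + S\right) + 2} = 4 \frac{5}{7 + S} = \frac{20}{7 + S}$)
$25 Q{\left(0 \right)} \left(-26\right) = 25 \frac{20}{7 + 0} \left(-26\right) = 25 \cdot \frac{20}{7} \left(-26\right) = \frac{500}{7} \left(-26\right) = - \frac{13000}{7}$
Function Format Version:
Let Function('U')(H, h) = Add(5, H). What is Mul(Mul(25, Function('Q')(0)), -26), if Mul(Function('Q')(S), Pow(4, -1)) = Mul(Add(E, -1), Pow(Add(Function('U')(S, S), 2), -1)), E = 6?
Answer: Rational(-13000, 7) ≈ -1857.1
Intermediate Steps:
Function('Q')(S) = Mul(20, Pow(Add(7, S), -1)) (Function('Q')(S) = Mul(4, Mul(Add(6, -1), Pow(Add(Add(5, S), 2), -1))) = Mul(4, Mul(5, Pow(Add(7, S), -1))) = Mul(20, Pow(Add(7, S), -1)))
Mul(Mul(25, Function('Q')(0)), -26) = Mul(Mul(25, Mul(20, Pow(Add(7, 0), -1))), -26) = Mul(Mul(25, Mul(20, Pow(7, -1))), -26) = Mul(Mul(25, Mul(20, Rational(1, 7))), -26) = Mul(Mul(25, Rational(20, 7)), -26) = Mul(Rational(500, 7), -26) = Rational(-13000, 7)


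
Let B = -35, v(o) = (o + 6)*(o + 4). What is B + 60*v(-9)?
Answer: 865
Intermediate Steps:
v(o) = (4 + o)*(6 + o) (v(o) = (6 + o)*(4 + o) = (4 + o)*(6 + o))
B + 60*v(-9) = -35 + 60*(24 + (-9)² + 10*(-9)) = -35 + 60*(24 + 81 - 90) = -35 + 60*15 = -35 + 900 = 865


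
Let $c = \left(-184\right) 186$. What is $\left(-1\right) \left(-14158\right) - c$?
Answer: $48382$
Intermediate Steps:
$c = -34224$
$\left(-1\right) \left(-14158\right) - c = \left(-1\right) \left(-14158\right) - -34224 = 14158 + 34224 = 48382$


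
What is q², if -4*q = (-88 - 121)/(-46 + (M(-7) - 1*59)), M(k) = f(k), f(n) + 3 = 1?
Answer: 43681/183184 ≈ 0.23845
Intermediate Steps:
f(n) = -2 (f(n) = -3 + 1 = -2)
M(k) = -2
q = -209/428 (q = -(-88 - 121)/(4*(-46 + (-2 - 1*59))) = -(-209)/(4*(-46 + (-2 - 59))) = -(-209)/(4*(-46 - 61)) = -(-209)/(4*(-107)) = -(-209)*(-1)/(4*107) = -¼*209/107 = -209/428 ≈ -0.48832)
q² = (-209/428)² = 43681/183184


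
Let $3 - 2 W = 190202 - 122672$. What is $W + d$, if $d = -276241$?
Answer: $- \frac{620009}{2} \approx -3.1 \cdot 10^{5}$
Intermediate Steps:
$W = - \frac{67527}{2}$ ($W = \frac{3}{2} - \frac{190202 - 122672}{2} = \frac{3}{2} - 33765 = - \frac{67527}{2} \approx -33764.0$)
$W + d = - \frac{67527}{2} - 276241 = - \frac{620009}{2}$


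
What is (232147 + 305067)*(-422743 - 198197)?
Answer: -333577661160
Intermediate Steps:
(232147 + 305067)*(-422743 - 198197) = 537214*(-620940) = -333577661160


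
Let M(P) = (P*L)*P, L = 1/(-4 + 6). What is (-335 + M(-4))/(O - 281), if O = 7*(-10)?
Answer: 109/117 ≈ 0.93162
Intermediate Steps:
L = 1/2 ≈ 0.50000
M(P) = P**2/2 (M(P) = (P*(1/2))*P = (P/2)*P = P**2/2)
O = -70
(-335 + M(-4))/(O - 281) = (-335 + (1/2)*(-4)**2)/(-70 - 281) = (-335 + (1/2)*16)/(-351) = (-335 + 8)*(-1/351) = -327*(-1/351) = 109/117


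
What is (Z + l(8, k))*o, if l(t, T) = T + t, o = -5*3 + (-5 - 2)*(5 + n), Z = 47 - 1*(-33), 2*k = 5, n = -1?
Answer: -7783/2 ≈ -3891.5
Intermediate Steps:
k = 5/2 (k = (½)*5 = 5/2 ≈ 2.5000)
Z = 80 (Z = 47 + 33 = 80)
o = -43 (o = -5*3 + (-5 - 2)*(5 - 1) = -15 - 7*4 = -15 - 28 = -43)
(Z + l(8, k))*o = (80 + (5/2 + 8))*(-43) = (80 + 21/2)*(-43) = (181/2)*(-43) = -7783/2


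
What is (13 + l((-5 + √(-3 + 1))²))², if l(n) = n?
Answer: 1096 - 720*I*√2 ≈ 1096.0 - 1018.2*I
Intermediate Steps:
(13 + l((-5 + √(-3 + 1))²))² = (13 + (-5 + √(-3 + 1))²)² = (13 + (-5 + √(-2))²)² = (13 + (-5 + I*√2)²)²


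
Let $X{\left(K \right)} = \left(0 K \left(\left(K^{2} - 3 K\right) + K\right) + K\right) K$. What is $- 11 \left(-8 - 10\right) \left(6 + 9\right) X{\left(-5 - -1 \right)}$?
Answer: $47520$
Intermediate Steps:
$X{\left(K \right)} = K^{2}$ ($X{\left(K \right)} = \left(0 \left(K^{2} - 2 K\right) + K\right) K = \left(0 + K\right) K = K K = K^{2}$)
$- 11 \left(-8 - 10\right) \left(6 + 9\right) X{\left(-5 - -1 \right)} = - 11 \left(-8 - 10\right) \left(6 + 9\right) \left(-5 - -1\right)^{2} = - 11 \left(\left(-18\right) 15\right) \left(-5 + 1\right)^{2} = \left(-11\right) \left(-270\right) \left(-4\right)^{2} = 2970 \cdot 16 = 47520$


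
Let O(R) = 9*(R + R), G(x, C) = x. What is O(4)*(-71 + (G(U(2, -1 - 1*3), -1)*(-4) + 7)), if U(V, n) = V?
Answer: -5184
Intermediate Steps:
O(R) = 18*R (O(R) = 9*(2*R) = 18*R)
O(4)*(-71 + (G(U(2, -1 - 1*3), -1)*(-4) + 7)) = (18*4)*(-71 + (2*(-4) + 7)) = 72*(-71 + (-8 + 7)) = 72*(-71 - 1) = 72*(-72) = -5184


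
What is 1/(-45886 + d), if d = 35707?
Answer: -1/10179 ≈ -9.8241e-5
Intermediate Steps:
1/(-45886 + d) = 1/(-45886 + 35707) = 1/(-10179) = -1/10179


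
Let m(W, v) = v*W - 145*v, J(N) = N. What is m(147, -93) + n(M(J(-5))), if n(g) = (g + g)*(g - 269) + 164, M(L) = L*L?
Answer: -12222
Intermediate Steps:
m(W, v) = -145*v + W*v (m(W, v) = W*v - 145*v = -145*v + W*v)
M(L) = L²
n(g) = 164 + 2*g*(-269 + g) (n(g) = (2*g)*(-269 + g) + 164 = 2*g*(-269 + g) + 164 = 164 + 2*g*(-269 + g))
m(147, -93) + n(M(J(-5))) = -93*(-145 + 147) + (164 - 538*(-5)² + 2*((-5)²)²) = -93*2 + (164 - 538*25 + 2*25²) = -186 + (164 - 13450 + 2*625) = -186 + (164 - 13450 + 1250) = -186 - 12036 = -12222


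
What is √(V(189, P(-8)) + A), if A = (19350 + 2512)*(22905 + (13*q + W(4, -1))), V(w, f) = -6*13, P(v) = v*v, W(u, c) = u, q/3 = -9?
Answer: √493162918 ≈ 22207.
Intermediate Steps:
q = -27 (q = 3*(-9) = -27)
P(v) = v²
V(w, f) = -78
A = 493162996 (A = (19350 + 2512)*(22905 + (13*(-27) + 4)) = 21862*(22905 + (-351 + 4)) = 21862*(22905 - 347) = 21862*22558 = 493162996)
√(V(189, P(-8)) + A) = √(-78 + 493162996) = √493162918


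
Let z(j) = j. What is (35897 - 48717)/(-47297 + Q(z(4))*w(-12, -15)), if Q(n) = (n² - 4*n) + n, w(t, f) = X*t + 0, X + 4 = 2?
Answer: 12820/47201 ≈ 0.27160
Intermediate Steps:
X = -2 (X = -4 + 2 = -2)
w(t, f) = -2*t (w(t, f) = -2*t + 0 = -2*t)
Q(n) = n² - 3*n
(35897 - 48717)/(-47297 + Q(z(4))*w(-12, -15)) = (35897 - 48717)/(-47297 + (4*(-3 + 4))*(-2*(-12))) = -12820/(-47297 + (4*1)*24) = -12820/(-47297 + 4*24) = -12820/(-47297 + 96) = -12820/(-47201) = -12820*(-1/47201) = 12820/47201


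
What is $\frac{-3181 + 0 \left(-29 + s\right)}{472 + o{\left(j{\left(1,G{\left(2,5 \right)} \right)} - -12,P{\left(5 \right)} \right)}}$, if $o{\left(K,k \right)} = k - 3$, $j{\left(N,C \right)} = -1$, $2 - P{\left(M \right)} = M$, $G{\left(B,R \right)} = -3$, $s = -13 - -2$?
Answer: $- \frac{3181}{466} \approx -6.8262$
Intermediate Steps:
$s = -11$ ($s = -13 + 2 = -11$)
$P{\left(M \right)} = 2 - M$
$o{\left(K,k \right)} = -3 + k$ ($o{\left(K,k \right)} = k - 3 = -3 + k$)
$\frac{-3181 + 0 \left(-29 + s\right)}{472 + o{\left(j{\left(1,G{\left(2,5 \right)} \right)} - -12,P{\left(5 \right)} \right)}} = \frac{-3181 + 0 \left(-29 - 11\right)}{472 + \left(-3 + \left(2 - 5\right)\right)} = \frac{-3181 + 0 \left(-40\right)}{472 + \left(-3 + \left(2 - 5\right)\right)} = \frac{-3181 + 0}{472 - 6} = - \frac{3181}{472 - 6} = - \frac{3181}{466}$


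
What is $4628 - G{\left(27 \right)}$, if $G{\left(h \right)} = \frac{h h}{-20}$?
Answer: $\frac{93289}{20} \approx 4664.5$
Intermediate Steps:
$G{\left(h \right)} = - \frac{h^{2}}{20}$ ($G{\left(h \right)} = h^{2} \left(- \frac{1}{20}\right) = - \frac{h^{2}}{20}$)
$4628 - G{\left(27 \right)} = 4628 - - \frac{27^{2}}{20} = 4628 - \left(- \frac{1}{20}\right) 729 = 4628 - - \frac{729}{20} = 4628 + \frac{729}{20} = \frac{93289}{20}$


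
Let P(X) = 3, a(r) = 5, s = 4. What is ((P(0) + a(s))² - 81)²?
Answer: 289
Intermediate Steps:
((P(0) + a(s))² - 81)² = ((3 + 5)² - 81)² = (8² - 81)² = (64 - 81)² = (-17)² = 289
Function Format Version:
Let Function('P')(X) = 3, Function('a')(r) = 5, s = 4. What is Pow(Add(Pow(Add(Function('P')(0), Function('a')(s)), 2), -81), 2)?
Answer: 289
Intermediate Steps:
Pow(Add(Pow(Add(Function('P')(0), Function('a')(s)), 2), -81), 2) = Pow(Add(Pow(Add(3, 5), 2), -81), 2) = Pow(Add(Pow(8, 2), -81), 2) = Pow(Add(64, -81), 2) = Pow(-17, 2) = 289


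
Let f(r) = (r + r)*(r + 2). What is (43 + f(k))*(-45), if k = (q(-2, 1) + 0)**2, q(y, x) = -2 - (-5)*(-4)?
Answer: -21172095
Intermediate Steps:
q(y, x) = -22 (q(y, x) = -2 - 1*20 = -2 - 20 = -22)
k = 484 (k = (-22 + 0)**2 = (-22)**2 = 484)
f(r) = 2*r*(2 + r) (f(r) = (2*r)*(2 + r) = 2*r*(2 + r))
(43 + f(k))*(-45) = (43 + 2*484*(2 + 484))*(-45) = (43 + 2*484*486)*(-45) = (43 + 470448)*(-45) = 470491*(-45) = -21172095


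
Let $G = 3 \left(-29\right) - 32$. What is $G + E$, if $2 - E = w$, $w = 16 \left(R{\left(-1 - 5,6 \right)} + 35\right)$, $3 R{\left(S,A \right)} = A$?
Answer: $-709$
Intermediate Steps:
$R{\left(S,A \right)} = \frac{A}{3}$
$G = -119$ ($G = -87 - 32 = -119$)
$w = 592$ ($w = 16 \left(\frac{1}{3} \cdot 6 + 35\right) = 16 \left(2 + 35\right) = 16 \cdot 37 = 592$)
$E = -590$ ($E = 2 - 592 = -590$)
$G + E = -119 - 590 = -709$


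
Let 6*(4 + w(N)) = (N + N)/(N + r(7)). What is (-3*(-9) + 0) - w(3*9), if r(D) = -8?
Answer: 580/19 ≈ 30.526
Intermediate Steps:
w(N) = -4 + N/(3*(-8 + N)) (w(N) = -4 + ((N + N)/(N - 8))/6 = -4 + ((2*N)/(-8 + N))/6 = -4 + (2*N/(-8 + N))/6 = -4 + N/(3*(-8 + N)))
(-3*(-9) + 0) - w(3*9) = (-3*(-9) + 0) - (96 - 33*9)/(3*(-8 + 3*9)) = (27 + 0) - (96 - 11*27)/(3*(-8 + 27)) = 27 - (96 - 297)/(3*19) = 27 - (-201)/(3*19) = 27 - 1*(-67/19) = 27 + 67/19 = 580/19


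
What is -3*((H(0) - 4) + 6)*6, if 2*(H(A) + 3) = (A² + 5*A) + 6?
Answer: -36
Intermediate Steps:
H(A) = A²/2 + 5*A/2 (H(A) = -3 + ((A² + 5*A) + 6)/2 = -3 + (6 + A² + 5*A)/2 = -3 + (3 + A²/2 + 5*A/2) = A²/2 + 5*A/2)
-3*((H(0) - 4) + 6)*6 = -3*(((½)*0*(5 + 0) - 4) + 6)*6 = -3*(((½)*0*5 - 4) + 6)*6 = -3*((0 - 4) + 6)*6 = -3*(-4 + 6)*6 = -3*2*6 = -6*6 = -36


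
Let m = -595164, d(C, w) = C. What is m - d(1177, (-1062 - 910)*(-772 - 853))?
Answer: -596341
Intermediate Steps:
m - d(1177, (-1062 - 910)*(-772 - 853)) = -595164 - 1*1177 = -595164 - 1177 = -596341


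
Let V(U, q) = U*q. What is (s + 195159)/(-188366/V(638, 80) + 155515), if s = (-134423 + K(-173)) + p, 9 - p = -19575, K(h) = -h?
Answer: 2054181360/3968648617 ≈ 0.51760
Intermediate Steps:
p = 19584 (p = 9 - 1*(-19575) = 9 + 19575 = 19584)
s = -114666 (s = (-134423 - 1*(-173)) + 19584 = (-134423 + 173) + 19584 = -134250 + 19584 = -114666)
(s + 195159)/(-188366/V(638, 80) + 155515) = (-114666 + 195159)/(-188366/(638*80) + 155515) = 80493/(-188366/51040 + 155515) = 80493/(-188366*1/51040 + 155515) = 80493/(-94183/25520 + 155515) = 80493/(3968648617/25520) = 80493*(25520/3968648617) = 2054181360/3968648617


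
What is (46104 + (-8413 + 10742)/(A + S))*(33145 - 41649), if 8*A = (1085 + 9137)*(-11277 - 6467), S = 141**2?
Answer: -8881335654660424/22652515 ≈ -3.9207e+8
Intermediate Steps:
S = 19881
A = -22672396 (A = ((1085 + 9137)*(-11277 - 6467))/8 = (10222*(-17744))/8 = (1/8)*(-181379168) = -22672396)
(46104 + (-8413 + 10742)/(A + S))*(33145 - 41649) = (46104 + (-8413 + 10742)/(-22672396 + 19881))*(33145 - 41649) = (46104 + 2329/(-22652515))*(-8504) = (46104 + 2329*(-1/22652515))*(-8504) = (46104 - 2329/22652515)*(-8504) = (1044371549231/22652515)*(-8504) = -8881335654660424/22652515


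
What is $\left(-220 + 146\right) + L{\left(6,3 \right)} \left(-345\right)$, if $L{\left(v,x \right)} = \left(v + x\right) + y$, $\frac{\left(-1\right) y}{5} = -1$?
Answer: $-4904$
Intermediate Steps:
$y = 5$ ($y = \left(-5\right) \left(-1\right) = 5$)
$L{\left(v,x \right)} = 5 + v + x$ ($L{\left(v,x \right)} = \left(v + x\right) + 5 = 5 + v + x$)
$\left(-220 + 146\right) + L{\left(6,3 \right)} \left(-345\right) = \left(-220 + 146\right) + \left(5 + 6 + 3\right) \left(-345\right) = -74 + 14 \left(-345\right) = -74 - 4830 = -4904$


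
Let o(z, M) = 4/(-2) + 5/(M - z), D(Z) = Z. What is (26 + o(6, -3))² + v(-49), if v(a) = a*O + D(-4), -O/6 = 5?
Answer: 163267/81 ≈ 2015.6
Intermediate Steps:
O = -30 (O = -6*5 = -30)
o(z, M) = -2 + 5/(M - z) (o(z, M) = 4*(-½) + 5/(M - z) = -2 + 5/(M - z))
v(a) = -4 - 30*a (v(a) = a*(-30) - 4 = -30*a - 4 = -4 - 30*a)
(26 + o(6, -3))² + v(-49) = (26 + (5 - 2*(-3) + 2*6)/(-3 - 1*6))² + (-4 - 30*(-49)) = (26 + (5 + 6 + 12)/(-3 - 6))² + (-4 + 1470) = (26 + 23/(-9))² + 1466 = (26 - ⅑*23)² + 1466 = (26 - 23/9)² + 1466 = (211/9)² + 1466 = 44521/81 + 1466 = 163267/81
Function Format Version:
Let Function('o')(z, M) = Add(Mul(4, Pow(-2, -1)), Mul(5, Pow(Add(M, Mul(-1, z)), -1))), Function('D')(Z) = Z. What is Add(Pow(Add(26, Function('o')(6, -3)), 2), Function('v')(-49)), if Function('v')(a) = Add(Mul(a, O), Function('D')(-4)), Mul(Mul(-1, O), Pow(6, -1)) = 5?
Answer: Rational(163267, 81) ≈ 2015.6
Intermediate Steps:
O = -30 (O = Mul(-6, 5) = -30)
Function('o')(z, M) = Add(-2, Mul(5, Pow(Add(M, Mul(-1, z)), -1))) (Function('o')(z, M) = Add(Mul(4, Rational(-1, 2)), Mul(5, Pow(Add(M, Mul(-1, z)), -1))) = Add(-2, Mul(5, Pow(Add(M, Mul(-1, z)), -1))))
Function('v')(a) = Add(-4, Mul(-30, a)) (Function('v')(a) = Add(Mul(a, -30), -4) = Add(Mul(-30, a), -4) = Add(-4, Mul(-30, a)))
Add(Pow(Add(26, Function('o')(6, -3)), 2), Function('v')(-49)) = Add(Pow(Add(26, Mul(Pow(Add(-3, Mul(-1, 6)), -1), Add(5, Mul(-2, -3), Mul(2, 6)))), 2), Add(-4, Mul(-30, -49))) = Add(Pow(Add(26, Mul(Pow(Add(-3, -6), -1), Add(5, 6, 12))), 2), Add(-4, 1470)) = Add(Pow(Add(26, Mul(Pow(-9, -1), 23)), 2), 1466) = Add(Pow(Add(26, Mul(Rational(-1, 9), 23)), 2), 1466) = Add(Pow(Add(26, Rational(-23, 9)), 2), 1466) = Add(Pow(Rational(211, 9), 2), 1466) = Add(Rational(44521, 81), 1466) = Rational(163267, 81)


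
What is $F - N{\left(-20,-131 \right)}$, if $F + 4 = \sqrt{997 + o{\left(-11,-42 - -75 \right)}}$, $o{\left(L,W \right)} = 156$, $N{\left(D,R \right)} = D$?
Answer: $16 + \sqrt{1153} \approx 49.956$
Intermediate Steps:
$F = -4 + \sqrt{1153}$ ($F = -4 + \sqrt{997 + 156} = -4 + \sqrt{1153} \approx 29.956$)
$F - N{\left(-20,-131 \right)} = \left(-4 + \sqrt{1153}\right) - -20 = \left(-4 + \sqrt{1153}\right) + 20 = 16 + \sqrt{1153}$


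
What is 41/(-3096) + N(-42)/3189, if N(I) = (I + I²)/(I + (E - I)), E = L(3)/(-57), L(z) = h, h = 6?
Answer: -16926071/3291048 ≈ -5.1431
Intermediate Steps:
L(z) = 6
E = -2/19 (E = 6/(-57) = 6*(-1/57) = -2/19 ≈ -0.10526)
N(I) = -19*I/2 - 19*I²/2 (N(I) = (I + I²)/(I + (-2/19 - I)) = (I + I²)/(-2/19) = (I + I²)*(-19/2) = -19*I/2 - 19*I²/2)
41/(-3096) + N(-42)/3189 = 41/(-3096) - 19/2*(-42)*(1 - 42)/3189 = 41*(-1/3096) - 19/2*(-42)*(-41)*(1/3189) = -41/3096 - 16359*1/3189 = -41/3096 - 5453/1063 = -16926071/3291048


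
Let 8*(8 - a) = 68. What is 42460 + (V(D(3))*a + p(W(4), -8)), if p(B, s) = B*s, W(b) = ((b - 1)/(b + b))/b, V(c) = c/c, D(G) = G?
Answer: 169835/4 ≈ 42459.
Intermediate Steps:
a = -½ (a = 8 - ⅛*68 = 8 - 17/2 = -½ ≈ -0.50000)
V(c) = 1
W(b) = (-1 + b)/(2*b²) (W(b) = ((-1 + b)/((2*b)))/b = ((-1 + b)*(1/(2*b)))/b = ((-1 + b)/(2*b))/b = (-1 + b)/(2*b²))
42460 + (V(D(3))*a + p(W(4), -8)) = 42460 + (1*(-½) + ((½)*(-1 + 4)/4²)*(-8)) = 42460 + (-½ + ((½)*(1/16)*3)*(-8)) = 42460 + (-½ + (3/32)*(-8)) = 42460 + (-½ - ¾) = 42460 - 5/4 = 169835/4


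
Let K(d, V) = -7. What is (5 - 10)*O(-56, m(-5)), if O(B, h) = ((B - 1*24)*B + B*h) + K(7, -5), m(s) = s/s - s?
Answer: -20685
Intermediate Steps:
m(s) = 1 - s
O(B, h) = -7 + B*h + B*(-24 + B) (O(B, h) = ((B - 1*24)*B + B*h) - 7 = ((B - 24)*B + B*h) - 7 = ((-24 + B)*B + B*h) - 7 = (B*(-24 + B) + B*h) - 7 = (B*h + B*(-24 + B)) - 7 = -7 + B*h + B*(-24 + B))
(5 - 10)*O(-56, m(-5)) = (5 - 10)*(-7 + (-56)² - 24*(-56) - 56*(1 - 1*(-5))) = -5*(-7 + 3136 + 1344 - 56*(1 + 5)) = -5*(-7 + 3136 + 1344 - 56*6) = -5*(-7 + 3136 + 1344 - 336) = -5*4137 = -20685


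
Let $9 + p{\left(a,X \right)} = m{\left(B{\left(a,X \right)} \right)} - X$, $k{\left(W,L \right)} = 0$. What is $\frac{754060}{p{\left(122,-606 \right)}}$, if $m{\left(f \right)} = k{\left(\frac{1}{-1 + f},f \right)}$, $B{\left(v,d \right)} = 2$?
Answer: $\frac{754060}{597} \approx 1263.1$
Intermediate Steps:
$m{\left(f \right)} = 0$
$p{\left(a,X \right)} = -9 - X$ ($p{\left(a,X \right)} = -9 + \left(0 - X\right) = -9 - X$)
$\frac{754060}{p{\left(122,-606 \right)}} = \frac{754060}{-9 - -606} = \frac{754060}{-9 + 606} = \frac{754060}{597}$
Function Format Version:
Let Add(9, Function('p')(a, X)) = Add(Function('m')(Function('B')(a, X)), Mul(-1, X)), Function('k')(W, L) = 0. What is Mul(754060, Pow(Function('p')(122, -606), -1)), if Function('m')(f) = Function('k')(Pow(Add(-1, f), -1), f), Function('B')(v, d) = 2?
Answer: Rational(754060, 597) ≈ 1263.1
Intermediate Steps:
Function('m')(f) = 0
Function('p')(a, X) = Add(-9, Mul(-1, X)) (Function('p')(a, X) = Add(-9, Add(0, Mul(-1, X))) = Add(-9, Mul(-1, X)))
Mul(754060, Pow(Function('p')(122, -606), -1)) = Mul(754060, Pow(Add(-9, Mul(-1, -606)), -1)) = Mul(754060, Pow(Add(-9, 606), -1)) = Mul(754060, Pow(597, -1)) = Mul(754060, Rational(1, 597)) = Rational(754060, 597)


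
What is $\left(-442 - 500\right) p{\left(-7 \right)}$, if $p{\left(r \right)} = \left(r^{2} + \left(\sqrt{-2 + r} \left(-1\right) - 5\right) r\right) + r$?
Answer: $-72534 - 19782 i \approx -72534.0 - 19782.0 i$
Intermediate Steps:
$p{\left(r \right)} = r + r^{2} + r \left(-5 - \sqrt{-2 + r}\right)$ ($p{\left(r \right)} = \left(r^{2} + \left(- \sqrt{-2 + r} - 5\right) r\right) + r = \left(r^{2} + \left(-5 - \sqrt{-2 + r}\right) r\right) + r = \left(r^{2} + r \left(-5 - \sqrt{-2 + r}\right)\right) + r = r + r^{2} + r \left(-5 - \sqrt{-2 + r}\right)$)
$\left(-442 - 500\right) p{\left(-7 \right)} = \left(-442 - 500\right) \left(- 7 \left(-4 - 7 - \sqrt{-2 - 7}\right)\right) = - 942 \left(- 7 \left(-4 - 7 - \sqrt{-9}\right)\right) = - 942 \left(- 7 \left(-4 - 7 - 3 i\right)\right) = - 942 \left(- 7 \left(-11 - 3 i\right)\right) = - 942 \left(77 + 21 i\right) = -72534 - 19782 i$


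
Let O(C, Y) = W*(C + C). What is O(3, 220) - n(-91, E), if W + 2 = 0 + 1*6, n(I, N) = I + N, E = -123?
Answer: 238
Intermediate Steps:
W = 4 (W = -2 + (0 + 1*6) = -2 + (0 + 6) = -2 + 6 = 4)
O(C, Y) = 8*C (O(C, Y) = 4*(C + C) = 4*(2*C) = 8*C)
O(3, 220) - n(-91, E) = 8*3 - (-91 - 123) = 24 - 1*(-214) = 24 + 214 = 238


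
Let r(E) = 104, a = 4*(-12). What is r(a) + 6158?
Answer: 6262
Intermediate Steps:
a = -48
r(a) + 6158 = 104 + 6158 = 6262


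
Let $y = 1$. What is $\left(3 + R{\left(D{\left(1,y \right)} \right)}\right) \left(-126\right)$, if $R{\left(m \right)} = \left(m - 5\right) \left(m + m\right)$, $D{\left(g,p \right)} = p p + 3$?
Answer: $630$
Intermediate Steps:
$D{\left(g,p \right)} = 3 + p^{2}$ ($D{\left(g,p \right)} = p^{2} + 3 = 3 + p^{2}$)
$R{\left(m \right)} = 2 m \left(-5 + m\right)$ ($R{\left(m \right)} = \left(-5 + m\right) 2 m = 2 m \left(-5 + m\right)$)
$\left(3 + R{\left(D{\left(1,y \right)} \right)}\right) \left(-126\right) = \left(3 + 2 \left(3 + 1^{2}\right) \left(-5 + \left(3 + 1^{2}\right)\right)\right) \left(-126\right) = \left(3 + 2 \left(3 + 1\right) \left(-5 + \left(3 + 1\right)\right)\right) \left(-126\right) = \left(3 + 2 \cdot 4 \left(-5 + 4\right)\right) \left(-126\right) = \left(3 + 2 \cdot 4 \left(-1\right)\right) \left(-126\right) = \left(3 - 8\right) \left(-126\right) = \left(-5\right) \left(-126\right) = 630$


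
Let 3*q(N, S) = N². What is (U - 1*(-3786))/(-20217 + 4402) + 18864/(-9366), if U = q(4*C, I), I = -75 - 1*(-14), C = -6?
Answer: -55932018/24687215 ≈ -2.2656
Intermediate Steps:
I = -61 (I = -75 + 14 = -61)
q(N, S) = N²/3
U = 192 (U = (4*(-6))²/3 = (⅓)*(-24)² = (⅓)*576 = 192)
(U - 1*(-3786))/(-20217 + 4402) + 18864/(-9366) = (192 - 1*(-3786))/(-20217 + 4402) + 18864/(-9366) = (192 + 3786)/(-15815) + 18864*(-1/9366) = 3978*(-1/15815) - 3144/1561 = -3978/15815 - 3144/1561 = -55932018/24687215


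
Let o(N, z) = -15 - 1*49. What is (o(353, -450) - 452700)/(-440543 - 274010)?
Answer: 452764/714553 ≈ 0.63363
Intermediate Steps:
o(N, z) = -64 (o(N, z) = -15 - 49 = -64)
(o(353, -450) - 452700)/(-440543 - 274010) = (-64 - 452700)/(-440543 - 274010) = -452764/(-714553) = -452764*(-1/714553) = 452764/714553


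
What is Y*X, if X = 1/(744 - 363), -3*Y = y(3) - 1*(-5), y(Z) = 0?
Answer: -5/1143 ≈ -0.0043745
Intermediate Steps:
Y = -5/3 (Y = -(0 - 1*(-5))/3 = -(0 + 5)/3 = -⅓*5 = -5/3 ≈ -1.6667)
X = 1/381 ≈ 0.0026247
Y*X = -5/3*1/381 = -5/1143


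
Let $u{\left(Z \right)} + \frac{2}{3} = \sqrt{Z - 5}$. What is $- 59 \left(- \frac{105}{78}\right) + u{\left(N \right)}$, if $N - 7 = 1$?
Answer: $\frac{6143}{78} + \sqrt{3} \approx 80.489$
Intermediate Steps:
$N = 8$ ($N = 7 + 1 = 8$)
$u{\left(Z \right)} = - \frac{2}{3} + \sqrt{-5 + Z}$ ($u{\left(Z \right)} = - \frac{2}{3} + \sqrt{Z - 5} = - \frac{2}{3} + \sqrt{-5 + Z}$)
$- 59 \left(- \frac{105}{78}\right) + u{\left(N \right)} = - 59 \left(- \frac{105}{78}\right) - \left(\frac{2}{3} - \sqrt{-5 + 8}\right) = - 59 \left(\left(-105\right) \frac{1}{78}\right) - \left(\frac{2}{3} - \sqrt{3}\right) = \left(-59\right) \left(- \frac{35}{26}\right) - \left(\frac{2}{3} - \sqrt{3}\right) = \frac{2065}{26} - \left(\frac{2}{3} - \sqrt{3}\right) = \frac{6143}{78} + \sqrt{3}$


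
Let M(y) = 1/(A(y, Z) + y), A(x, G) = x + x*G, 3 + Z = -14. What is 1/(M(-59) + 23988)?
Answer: 885/21229381 ≈ 4.1688e-5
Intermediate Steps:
Z = -17 (Z = -3 - 14 = -17)
A(x, G) = x + G*x
M(y) = -1/(15*y) (M(y) = 1/(y*(1 - 17) + y) = 1/(y*(-16) + y) = 1/(-16*y + y) = 1/(-15*y) = -1/(15*y))
1/(M(-59) + 23988) = 1/(-1/15/(-59) + 23988) = 1/(-1/15*(-1/59) + 23988) = 1/(1/885 + 23988) = 1/(21229381/885) = 885/21229381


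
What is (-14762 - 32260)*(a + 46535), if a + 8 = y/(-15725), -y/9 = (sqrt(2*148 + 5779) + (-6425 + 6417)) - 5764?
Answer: -54690931386/25 - 224046*sqrt(3)/185 ≈ -2.1876e+9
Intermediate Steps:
y = 51948 - 405*sqrt(3) (y = -9*((sqrt(2*148 + 5779) + (-6425 + 6417)) - 5764) = -9*((sqrt(296 + 5779) - 8) - 5764) = -9*((sqrt(6075) - 8) - 5764) = -9*((45*sqrt(3) - 8) - 5764) = -9*((-8 + 45*sqrt(3)) - 5764) = -9*(-5772 + 45*sqrt(3)) = 51948 - 405*sqrt(3) ≈ 51247.)
a = -4804/425 + 81*sqrt(3)/3145 (a = -8 + (51948 - 405*sqrt(3))/(-15725) = -8 + (51948 - 405*sqrt(3))*(-1/15725) = -8 + (-1404/425 + 81*sqrt(3)/3145) = -4804/425 + 81*sqrt(3)/3145 ≈ -11.259)
(-14762 - 32260)*(a + 46535) = (-14762 - 32260)*((-4804/425 + 81*sqrt(3)/3145) + 46535) = -47022*(19772571/425 + 81*sqrt(3)/3145) = -54690931386/25 - 224046*sqrt(3)/185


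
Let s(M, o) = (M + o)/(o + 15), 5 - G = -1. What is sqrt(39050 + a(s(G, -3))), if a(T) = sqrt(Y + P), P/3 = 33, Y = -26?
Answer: sqrt(39050 + sqrt(73)) ≈ 197.63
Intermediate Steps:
G = 6 (G = 5 - 1*(-1) = 5 + 1 = 6)
P = 99 (P = 3*33 = 99)
s(M, o) = (M + o)/(15 + o)
a(T) = sqrt(73) (a(T) = sqrt(-26 + 99) = sqrt(73))
sqrt(39050 + a(s(G, -3))) = sqrt(39050 + sqrt(73))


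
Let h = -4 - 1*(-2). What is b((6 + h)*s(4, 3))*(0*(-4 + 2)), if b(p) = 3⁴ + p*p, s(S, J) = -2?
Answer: 0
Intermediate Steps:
h = -2 (h = -4 + 2 = -2)
b(p) = 81 + p²
b((6 + h)*s(4, 3))*(0*(-4 + 2)) = (81 + ((6 - 2)*(-2))²)*(0*(-4 + 2)) = (81 + (4*(-2))²)*(0*(-2)) = (81 + (-8)²)*0 = (81 + 64)*0 = 145*0 = 0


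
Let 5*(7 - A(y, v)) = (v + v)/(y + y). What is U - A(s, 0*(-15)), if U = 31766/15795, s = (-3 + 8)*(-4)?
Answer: -78799/15795 ≈ -4.9889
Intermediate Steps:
s = -20 (s = 5*(-4) = -20)
U = 31766/15795 (U = 31766*(1/15795) = 31766/15795 ≈ 2.0111)
A(y, v) = 7 - v/(5*y) (A(y, v) = 7 - (v + v)/(5*(y + y)) = 7 - 2*v/(5*(2*y)) = 7 - 2*v*1/(2*y)/5 = 7 - v/(5*y))
U - A(s, 0*(-15)) = 31766/15795 - (7 - 1/5*0*(-15)/(-20)) = 31766/15795 - (7 - 1/5*0*(-1/20)) = 31766/15795 - (7 + 0) = 31766/15795 - 1*7 = 31766/15795 - 7 = -78799/15795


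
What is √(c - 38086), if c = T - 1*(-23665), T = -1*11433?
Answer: I*√25854 ≈ 160.79*I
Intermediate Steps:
T = -11433
c = 12232 (c = -11433 - 1*(-23665) = -11433 + 23665 = 12232)
√(c - 38086) = √(12232 - 38086) = √(-25854) = I*√25854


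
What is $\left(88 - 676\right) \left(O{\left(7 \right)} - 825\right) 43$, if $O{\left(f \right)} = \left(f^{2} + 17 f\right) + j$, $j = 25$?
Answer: $15979488$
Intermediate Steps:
$O{\left(f \right)} = 25 + f^{2} + 17 f$ ($O{\left(f \right)} = \left(f^{2} + 17 f\right) + 25 = 25 + f^{2} + 17 f$)
$\left(88 - 676\right) \left(O{\left(7 \right)} - 825\right) 43 = \left(88 - 676\right) \left(\left(25 + 7^{2} + 17 \cdot 7\right) - 825\right) 43 = - 588 \left(\left(25 + 49 + 119\right) - 825\right) 43 = - 588 \left(193 - 825\right) 43 = \left(-588\right) \left(-632\right) 43 = 371616 \cdot 43 = 15979488$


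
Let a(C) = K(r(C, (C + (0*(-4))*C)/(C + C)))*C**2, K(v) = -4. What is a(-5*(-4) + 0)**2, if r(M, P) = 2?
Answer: 2560000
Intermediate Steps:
a(C) = -4*C**2
a(-5*(-4) + 0)**2 = (-4*(-5*(-4) + 0)**2)**2 = (-4*(20 + 0)**2)**2 = (-4*20**2)**2 = (-4*400)**2 = (-1600)**2 = 2560000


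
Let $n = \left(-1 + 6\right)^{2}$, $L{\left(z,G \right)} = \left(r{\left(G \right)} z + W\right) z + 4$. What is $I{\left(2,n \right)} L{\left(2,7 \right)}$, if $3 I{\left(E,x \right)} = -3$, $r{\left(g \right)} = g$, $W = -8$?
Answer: $-16$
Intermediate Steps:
$L{\left(z,G \right)} = 4 + z \left(-8 + G z\right)$ ($L{\left(z,G \right)} = \left(G z - 8\right) z + 4 = \left(-8 + G z\right) z + 4 = z \left(-8 + G z\right) + 4 = 4 + z \left(-8 + G z\right)$)
$n = 25$ ($n = 5^{2} = 25$)
$I{\left(E,x \right)} = -1$ ($I{\left(E,x \right)} = \frac{1}{3} \left(-3\right) = -1$)
$I{\left(2,n \right)} L{\left(2,7 \right)} = - (4 - 16 + 7 \cdot 2^{2}) = - (4 - 16 + 7 \cdot 4) = - (4 - 16 + 28) = \left(-1\right) 16 = -16$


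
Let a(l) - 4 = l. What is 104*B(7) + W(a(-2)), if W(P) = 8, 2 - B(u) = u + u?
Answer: -1240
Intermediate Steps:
a(l) = 4 + l
B(u) = 2 - 2*u (B(u) = 2 - (u + u) = 2 - 2*u)
104*B(7) + W(a(-2)) = 104*(2 - 2*7) + 8 = 104*(2 - 14) + 8 = 104*(-12) + 8 = -1248 + 8 = -1240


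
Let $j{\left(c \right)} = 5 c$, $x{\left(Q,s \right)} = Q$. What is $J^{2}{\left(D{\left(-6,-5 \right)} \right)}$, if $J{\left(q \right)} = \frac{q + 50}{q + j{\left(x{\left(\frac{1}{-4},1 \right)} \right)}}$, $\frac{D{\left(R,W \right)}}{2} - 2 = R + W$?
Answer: $\frac{16384}{5929} \approx 2.7634$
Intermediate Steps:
$D{\left(R,W \right)} = 4 + 2 R + 2 W$ ($D{\left(R,W \right)} = 4 + 2 \left(R + W\right) = 4 + \left(2 R + 2 W\right) = 4 + 2 R + 2 W$)
$J{\left(q \right)} = \frac{50 + q}{- \frac{5}{4} + q}$ ($J{\left(q \right)} = \frac{q + 50}{q + \frac{5}{-4}} = \frac{50 + q}{q + 5 \left(- \frac{1}{4}\right)} = \frac{50 + q}{q - \frac{5}{4}} = \frac{50 + q}{- \frac{5}{4} + q}$)
$J^{2}{\left(D{\left(-6,-5 \right)} \right)} = \left(\frac{4 \left(50 + \left(4 + 2 \left(-6\right) + 2 \left(-5\right)\right)\right)}{-5 + 4 \left(4 + 2 \left(-6\right) + 2 \left(-5\right)\right)}\right)^{2} = \left(\frac{4 \left(50 - 18\right)}{-5 + 4 \left(4 - 12 - 10\right)}\right)^{2} = \left(\frac{4 \left(50 - 18\right)}{-5 + 4 \left(-18\right)}\right)^{2} = \left(4 \frac{1}{-5 - 72} \cdot 32\right)^{2} = \left(4 \frac{1}{-77} \cdot 32\right)^{2} = \left(4 \left(- \frac{1}{77}\right) 32\right)^{2} = \left(- \frac{128}{77}\right)^{2} = \frac{16384}{5929}$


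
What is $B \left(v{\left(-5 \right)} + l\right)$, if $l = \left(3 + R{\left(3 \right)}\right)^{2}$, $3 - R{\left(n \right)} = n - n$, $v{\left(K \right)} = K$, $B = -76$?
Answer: $-2356$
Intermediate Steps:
$R{\left(n \right)} = 3$ ($R{\left(n \right)} = 3 - \left(n - n\right) = 3 - 0 = 3 + 0 = 3$)
$l = 36$ ($l = \left(3 + 3\right)^{2} = 6^{2} = 36$)
$B \left(v{\left(-5 \right)} + l\right) = - 76 \left(-5 + 36\right) = \left(-76\right) 31 = -2356$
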